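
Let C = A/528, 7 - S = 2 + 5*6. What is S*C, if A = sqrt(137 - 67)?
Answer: -25*sqrt(70)/528 ≈ -0.39615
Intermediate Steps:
A = sqrt(70) ≈ 8.3666
S = -25 (S = 7 - (2 + 5*6) = 7 - (2 + 30) = 7 - 1*32 = 7 - 32 = -25)
C = sqrt(70)/528 ≈ 0.015846
S*C = -25*sqrt(70)/528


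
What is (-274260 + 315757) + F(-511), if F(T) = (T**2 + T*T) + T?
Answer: 563228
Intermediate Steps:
F(T) = T + 2*T**2 (F(T) = (T**2 + T**2) + T = 2*T**2 + T = T + 2*T**2)
(-274260 + 315757) + F(-511) = (-274260 + 315757) - 511*(1 + 2*(-511)) = 41497 - 511*(1 - 1022) = 41497 - 511*(-1021) = 41497 + 521731 = 563228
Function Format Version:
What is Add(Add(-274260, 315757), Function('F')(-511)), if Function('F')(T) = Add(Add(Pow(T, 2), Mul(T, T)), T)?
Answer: 563228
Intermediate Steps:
Function('F')(T) = Add(T, Mul(2, Pow(T, 2))) (Function('F')(T) = Add(Add(Pow(T, 2), Pow(T, 2)), T) = Add(Mul(2, Pow(T, 2)), T) = Add(T, Mul(2, Pow(T, 2))))
Add(Add(-274260, 315757), Function('F')(-511)) = Add(Add(-274260, 315757), Mul(-511, Add(1, Mul(2, -511)))) = Add(41497, Mul(-511, Add(1, -1022))) = Add(41497, Mul(-511, -1021)) = Add(41497, 521731) = 563228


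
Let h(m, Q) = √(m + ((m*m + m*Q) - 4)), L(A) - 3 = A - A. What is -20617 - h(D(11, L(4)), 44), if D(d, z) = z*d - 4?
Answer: -20617 - 3*√238 ≈ -20663.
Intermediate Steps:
L(A) = 3 (L(A) = 3 + (A - A) = 3 + 0 = 3)
D(d, z) = -4 + d*z (D(d, z) = d*z - 4 = -4 + d*z)
h(m, Q) = √(-4 + m + m² + Q*m) (h(m, Q) = √(m + ((m² + Q*m) - 4)) = √(m + (-4 + m² + Q*m)) = √(-4 + m + m² + Q*m))
-20617 - h(D(11, L(4)), 44) = -20617 - √(-4 + (-4 + 11*3) + (-4 + 11*3)² + 44*(-4 + 11*3)) = -20617 - √(-4 + (-4 + 33) + (-4 + 33)² + 44*(-4 + 33)) = -20617 - √(-4 + 29 + 29² + 44*29) = -20617 - √(-4 + 29 + 841 + 1276) = -20617 - √2142 = -20617 - 3*√238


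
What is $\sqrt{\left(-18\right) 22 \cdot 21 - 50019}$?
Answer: $i \sqrt{58335} \approx 241.53 i$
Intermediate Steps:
$\sqrt{\left(-18\right) 22 \cdot 21 - 50019} = \sqrt{\left(-396\right) 21 - 50019} = \sqrt{-8316 - 50019} = \sqrt{-58335} = i \sqrt{58335}$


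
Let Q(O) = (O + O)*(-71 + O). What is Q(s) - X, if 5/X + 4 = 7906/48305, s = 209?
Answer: 10689894301/185314 ≈ 57685.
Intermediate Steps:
Q(O) = 2*O*(-71 + O) (Q(O) = (2*O)*(-71 + O) = 2*O*(-71 + O))
X = -241525/185314 (X = 5/(-4 + 7906/48305) = 5/(-185314/48305) = 5*(-48305/185314) = -241525/185314 ≈ -1.3033)
Q(s) - X = 2*209*(-71 + 209) - 1*(-241525/185314) = 2*209*138 + 241525/185314 = 57684 + 241525/185314 = 10689894301/185314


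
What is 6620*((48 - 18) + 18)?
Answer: 317760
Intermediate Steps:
6620*((48 - 18) + 18) = 6620*(30 + 18) = 6620*48 = 317760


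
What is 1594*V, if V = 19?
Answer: 30286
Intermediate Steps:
1594*V = 1594*19 = 30286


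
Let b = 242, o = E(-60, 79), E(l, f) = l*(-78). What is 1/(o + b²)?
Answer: 1/63244 ≈ 1.5812e-5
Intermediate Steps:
E(l, f) = -78*l
o = 4680 (o = -78*(-60) = 4680)
1/(o + b²) = 1/(4680 + 242²) = 1/(4680 + 58564) = 1/63244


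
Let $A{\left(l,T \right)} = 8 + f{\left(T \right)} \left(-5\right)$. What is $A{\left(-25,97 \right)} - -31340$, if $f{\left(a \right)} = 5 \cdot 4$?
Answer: $31248$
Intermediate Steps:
$f{\left(a \right)} = 20$
$A{\left(l,T \right)} = -92$ ($A{\left(l,T \right)} = 8 + 20 \left(-5\right) = 8 - 100 = -92$)
$A{\left(-25,97 \right)} - -31340 = -92 - -31340 = -92 + 31340 = 31248$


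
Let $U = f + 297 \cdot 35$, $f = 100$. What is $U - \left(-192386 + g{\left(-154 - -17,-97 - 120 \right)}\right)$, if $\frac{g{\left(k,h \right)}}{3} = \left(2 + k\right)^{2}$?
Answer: $148206$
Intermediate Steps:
$g{\left(k,h \right)} = 3 \left(2 + k\right)^{2}$
$U = 10495$ ($U = 100 + 297 \cdot 35 = 100 + 10395 = 10495$)
$U - \left(-192386 + g{\left(-154 - -17,-97 - 120 \right)}\right) = 10495 - \left(-192386 + 3 \left(2 - 137\right)^{2}\right) = 10495 - \left(-192386 + 3 \left(-135\right)^{2}\right) = 10495 - \left(-192386 + 3 \cdot 18225\right) = 10495 - \left(-192386 + 54675\right) = 10495 - -137711 = 10495 + 137711 = 148206$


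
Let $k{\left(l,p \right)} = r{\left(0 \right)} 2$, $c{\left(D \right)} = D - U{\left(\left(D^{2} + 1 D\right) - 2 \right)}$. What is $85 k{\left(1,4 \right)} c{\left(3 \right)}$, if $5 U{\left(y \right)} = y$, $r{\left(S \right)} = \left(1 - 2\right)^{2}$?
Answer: $170$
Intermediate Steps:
$r{\left(S \right)} = 1$ ($r{\left(S \right)} = \left(-1\right)^{2} = 1$)
$U{\left(y \right)} = \frac{y}{5}$
$c{\left(D \right)} = \frac{2}{5} - \frac{D^{2}}{5} + \frac{4 D}{5}$ ($c{\left(D \right)} = D - \frac{\left(D^{2} + 1 D\right) - 2}{5} = D - \frac{\left(D^{2} + D\right) - 2}{5} = D - \frac{\left(D + D^{2}\right) - 2}{5} = D - \frac{-2 + D + D^{2}}{5} = D - \left(- \frac{2}{5} + \frac{D}{5} + \frac{D^{2}}{5}\right) = \frac{2}{5} - \frac{D^{2}}{5} + \frac{4 D}{5}$)
$k{\left(l,p \right)} = 2$ ($k{\left(l,p \right)} = 1 \cdot 2 = 2$)
$85 k{\left(1,4 \right)} c{\left(3 \right)} = 85 \cdot 2 \left(\frac{2}{5} - \frac{3^{2}}{5} + \frac{4}{5} \cdot 3\right) = 170 \left(\frac{2}{5} - \frac{9}{5} + \frac{12}{5}\right) = 170 \cdot 1 = 170$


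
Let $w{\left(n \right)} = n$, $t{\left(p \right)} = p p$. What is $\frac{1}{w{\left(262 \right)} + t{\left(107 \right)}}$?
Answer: $\frac{1}{11711} \approx 8.539 \cdot 10^{-5}$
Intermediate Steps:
$t{\left(p \right)} = p^{2}$
$\frac{1}{w{\left(262 \right)} + t{\left(107 \right)}} = \frac{1}{262 + 107^{2}} = \frac{1}{262 + 11449} = \frac{1}{11711}$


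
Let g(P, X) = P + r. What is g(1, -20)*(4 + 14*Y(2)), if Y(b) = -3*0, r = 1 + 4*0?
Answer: 8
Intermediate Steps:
r = 1 (r = 1 + 0 = 1)
Y(b) = 0
g(P, X) = 1 + P (g(P, X) = P + 1 = 1 + P)
g(1, -20)*(4 + 14*Y(2)) = (1 + 1)*(4 + 14*0) = 2*(4 + 0) = 2*4 = 8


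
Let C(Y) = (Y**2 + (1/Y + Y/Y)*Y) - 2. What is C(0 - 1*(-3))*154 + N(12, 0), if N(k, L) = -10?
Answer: 1684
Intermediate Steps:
C(Y) = -2 + Y**2 + Y*(1 + 1/Y) (C(Y) = (Y**2 + (1/Y + 1)*Y) - 2 = (Y**2 + (1 + 1/Y)*Y) - 2 = (Y**2 + Y*(1 + 1/Y)) - 2 = -2 + Y**2 + Y*(1 + 1/Y))
C(0 - 1*(-3))*154 + N(12, 0) = (-1 + (0 - 1*(-3)) + (0 - 1*(-3))**2)*154 - 10 = (-1 + (0 + 3) + (0 + 3)**2)*154 - 10 = (-1 + 3 + 3**2)*154 - 10 = (-1 + 3 + 9)*154 - 10 = 11*154 - 10 = 1694 - 10 = 1684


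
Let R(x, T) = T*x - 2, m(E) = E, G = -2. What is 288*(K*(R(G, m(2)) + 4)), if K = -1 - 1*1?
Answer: 1152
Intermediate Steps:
K = -2 (K = -1 - 1 = -2)
R(x, T) = -2 + T*x
288*(K*(R(G, m(2)) + 4)) = 288*(-2*((-2 + 2*(-2)) + 4)) = 288*(-2*((-2 - 4) + 4)) = 288*(-2*(-6 + 4)) = 288*(-2*(-2)) = 288*4 = 1152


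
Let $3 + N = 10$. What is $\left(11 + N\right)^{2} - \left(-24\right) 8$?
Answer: $516$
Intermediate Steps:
$N = 7$ ($N = -3 + 10 = 7$)
$\left(11 + N\right)^{2} - \left(-24\right) 8 = \left(11 + 7\right)^{2} - \left(-24\right) 8 = 18^{2} - -192 = 324 + 192 = 516$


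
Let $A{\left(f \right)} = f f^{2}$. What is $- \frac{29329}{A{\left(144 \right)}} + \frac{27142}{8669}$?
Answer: $\frac{80791324627}{25885495296} \approx 3.1211$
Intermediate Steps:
$A{\left(f \right)} = f^{3}$
$- \frac{29329}{A{\left(144 \right)}} + \frac{27142}{8669} = - \frac{29329}{144^{3}} + \frac{27142}{8669} = - \frac{29329}{2985984} + 27142 \cdot \frac{1}{8669} = \left(-29329\right) \frac{1}{2985984} + \frac{27142}{8669} = - \frac{29329}{2985984} + \frac{27142}{8669} = \frac{80791324627}{25885495296}$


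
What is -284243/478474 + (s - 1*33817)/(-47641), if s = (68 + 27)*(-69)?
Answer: 5775331565/22794979834 ≈ 0.25336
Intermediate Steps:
s = -6555 (s = 95*(-69) = -6555)
-284243/478474 + (s - 1*33817)/(-47641) = -284243/478474 + (-6555 - 1*33817)/(-47641) = -284243*1/478474 + (-6555 - 33817)*(-1/47641) = -284243/478474 - 40372*(-1/47641) = -284243/478474 + 40372/47641 = 5775331565/22794979834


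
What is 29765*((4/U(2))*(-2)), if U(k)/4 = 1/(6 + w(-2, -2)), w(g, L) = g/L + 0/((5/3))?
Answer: -416710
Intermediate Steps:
w(g, L) = g/L (w(g, L) = g/L + 0/((5*(⅓))) = g/L + 0/(5/3) = g/L + 0*(⅗) = g/L + 0 = g/L)
U(k) = 4/7 (U(k) = 4/(6 - 2/(-2)) = 4/(6 - 2*(-½)) = 4/(6 + 1) = 4/7)
29765*((4/U(2))*(-2)) = 29765*((4/(4/7))*(-2)) = 29765*(((7/4)*4)*(-2)) = 29765*(7*(-2)) = 29765*(-14) = -416710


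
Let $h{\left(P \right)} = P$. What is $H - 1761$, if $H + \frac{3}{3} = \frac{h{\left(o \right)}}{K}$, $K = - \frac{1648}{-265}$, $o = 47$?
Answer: $- \frac{2891321}{1648} \approx -1754.4$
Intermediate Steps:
$K = \frac{1648}{265}$ ($K = \left(-1648\right) \left(- \frac{1}{265}\right) = \frac{1648}{265} \approx 6.2189$)
$H = \frac{10807}{1648}$ ($H = -1 + \frac{47}{\frac{1648}{265}} = -1 + 47 \cdot \frac{265}{1648} = -1 + \frac{12455}{1648} = \frac{10807}{1648} \approx 6.5576$)
$H - 1761 = \frac{10807}{1648} - 1761 = - \frac{2891321}{1648}$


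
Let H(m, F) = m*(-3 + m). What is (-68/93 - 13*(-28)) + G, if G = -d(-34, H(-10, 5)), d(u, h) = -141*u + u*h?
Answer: -998/93 ≈ -10.731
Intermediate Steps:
d(u, h) = -141*u + h*u
G = -374 (G = -(-34)*(-141 - 10*(-3 - 10)) = -(-34)*(-141 - 10*(-13)) = -(-34)*(-141 + 130) = -(-34)*(-11) = -1*374 = -374)
(-68/93 - 13*(-28)) + G = (-68/93 - 13*(-28)) - 374 = (-68*1/93 + 364) - 374 = (-68/93 + 364) - 374 = 33784/93 - 374 = -998/93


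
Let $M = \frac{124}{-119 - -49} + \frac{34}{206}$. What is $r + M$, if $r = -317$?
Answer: $- \frac{1148576}{3605} \approx -318.61$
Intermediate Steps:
$M = - \frac{5791}{3605}$ ($M = \frac{124}{-119 + 49} + 34 \cdot \frac{1}{206} = \frac{124}{-70} + \frac{17}{103} = 124 \left(- \frac{1}{70}\right) + \frac{17}{103} = - \frac{62}{35} + \frac{17}{103} = - \frac{5791}{3605} \approx -1.6064$)
$r + M = -317 - \frac{5791}{3605} = - \frac{1148576}{3605}$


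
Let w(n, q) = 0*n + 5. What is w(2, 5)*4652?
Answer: 23260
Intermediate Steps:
w(n, q) = 5 (w(n, q) = 0 + 5 = 5)
w(2, 5)*4652 = 5*4652 = 23260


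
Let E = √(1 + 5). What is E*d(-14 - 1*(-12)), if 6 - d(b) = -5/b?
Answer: 7*√6/2 ≈ 8.5732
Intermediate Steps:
E = √6 ≈ 2.4495
d(b) = 6 + 5/b (d(b) = 6 - (-5)/b = 6 + 5/b)
E*d(-14 - 1*(-12)) = √6*(6 + 5/(-14 - 1*(-12))) = √6*(6 + 5/(-14 + 12)) = √6*(6 + 5/(-2)) = √6*(6 + 5*(-½)) = √6*(6 - 5/2) = √6*(7/2) = 7*√6/2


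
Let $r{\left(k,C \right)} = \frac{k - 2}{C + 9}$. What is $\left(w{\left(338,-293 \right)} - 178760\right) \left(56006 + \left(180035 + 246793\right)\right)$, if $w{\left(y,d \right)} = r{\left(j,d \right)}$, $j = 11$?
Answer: $- \frac{12256221802033}{142} \approx -8.6311 \cdot 10^{10}$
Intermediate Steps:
$r{\left(k,C \right)} = \frac{-2 + k}{9 + C}$
$w{\left(y,d \right)} = \frac{9}{9 + d}$ ($w{\left(y,d \right)} = \frac{-2 + 11}{9 + d} = \frac{1}{9 + d} 9 = \frac{9}{9 + d}$)
$\left(w{\left(338,-293 \right)} - 178760\right) \left(56006 + \left(180035 + 246793\right)\right) = \left(\frac{9}{9 - 293} - 178760\right) \left(56006 + \left(180035 + 246793\right)\right) = \left(\frac{9}{-284} - 178760\right) \left(56006 + 426828\right) = \left(9 \left(- \frac{1}{284}\right) - 178760\right) 482834 = \left(- \frac{9}{284} - 178760\right) 482834 = \left(- \frac{50767849}{284}\right) 482834 = - \frac{12256221802033}{142}$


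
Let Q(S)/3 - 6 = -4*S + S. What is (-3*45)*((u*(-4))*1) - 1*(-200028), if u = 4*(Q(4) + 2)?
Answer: 165468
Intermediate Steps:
Q(S) = 18 - 9*S (Q(S) = 18 + 3*(-4*S + S) = 18 + 3*(-3*S) = 18 - 9*S)
u = -64 (u = 4*((18 - 9*4) + 2) = 4*((18 - 36) + 2) = 4*(-18 + 2) = 4*(-16) = -64)
(-3*45)*((u*(-4))*1) - 1*(-200028) = (-3*45)*(-64*(-4)*1) - 1*(-200028) = -34560 + 200028 = 165468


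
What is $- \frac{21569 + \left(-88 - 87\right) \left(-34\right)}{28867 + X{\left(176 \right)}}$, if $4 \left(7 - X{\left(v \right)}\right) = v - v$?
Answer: $- \frac{27519}{28874} \approx -0.95307$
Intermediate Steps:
$X{\left(v \right)} = 7$ ($X{\left(v \right)} = 7 - \frac{v - v}{4} = 7 - 0 = 7 + 0 = 7$)
$- \frac{21569 + \left(-88 - 87\right) \left(-34\right)}{28867 + X{\left(176 \right)}} = - \frac{21569 + \left(-88 - 87\right) \left(-34\right)}{28867 + 7} = - \frac{21569 - -5950}{28874} = - \frac{21569 + 5950}{28874} = - \frac{27519}{28874}$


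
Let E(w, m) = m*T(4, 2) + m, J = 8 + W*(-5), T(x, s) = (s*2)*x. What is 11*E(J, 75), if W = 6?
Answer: 14025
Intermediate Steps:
T(x, s) = 2*s*x (T(x, s) = (2*s)*x = 2*s*x)
J = -22 (J = 8 + 6*(-5) = 8 - 30 = -22)
E(w, m) = 17*m (E(w, m) = m*(2*2*4) + m = m*16 + m = 16*m + m = 17*m)
11*E(J, 75) = 11*(17*75) = 11*1275 = 14025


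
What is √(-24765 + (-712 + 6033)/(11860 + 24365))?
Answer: 2*I*√36108548861/2415 ≈ 157.37*I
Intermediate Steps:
√(-24765 + (-712 + 6033)/(11860 + 24365)) = √(-24765 + 5321/36225) = √(-897106804/36225) = 2*I*√36108548861/2415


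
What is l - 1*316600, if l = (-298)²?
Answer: -227796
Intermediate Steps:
l = 88804
l - 1*316600 = 88804 - 1*316600 = 88804 - 316600 = -227796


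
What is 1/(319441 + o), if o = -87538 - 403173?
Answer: -1/171270 ≈ -5.8387e-6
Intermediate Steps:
o = -490711
1/(319441 + o) = 1/(319441 - 490711) = 1/(-171270) = -1/171270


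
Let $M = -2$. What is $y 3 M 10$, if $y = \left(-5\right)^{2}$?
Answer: $-1500$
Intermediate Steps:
$y = 25$
$y 3 M 10 = 25 \cdot 3 \left(-2\right) 10 = 25 \left(-6\right) 10 = \left(-150\right) 10 = -1500$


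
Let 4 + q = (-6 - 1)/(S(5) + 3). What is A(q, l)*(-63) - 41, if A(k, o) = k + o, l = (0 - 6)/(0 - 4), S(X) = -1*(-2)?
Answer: 2047/10 ≈ 204.70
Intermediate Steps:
S(X) = 2
l = 3/2 (l = -6/(-4) = -6*(-¼) = 3/2 ≈ 1.5000)
q = -27/5 (q = -4 + (-6 - 1)/(2 + 3) = -4 - 7/5 = -27/5 ≈ -5.4000)
A(q, l)*(-63) - 41 = (-27/5 + 3/2)*(-63) - 41 = -39/10*(-63) - 41 = 2457/10 - 41 = 2047/10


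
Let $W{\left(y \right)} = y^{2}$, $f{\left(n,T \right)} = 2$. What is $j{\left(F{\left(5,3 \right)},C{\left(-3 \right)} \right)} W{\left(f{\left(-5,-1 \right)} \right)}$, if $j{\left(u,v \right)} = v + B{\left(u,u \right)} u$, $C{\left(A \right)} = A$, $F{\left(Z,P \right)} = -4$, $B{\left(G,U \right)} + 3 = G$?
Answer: $100$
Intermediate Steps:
$B{\left(G,U \right)} = -3 + G$
$j{\left(u,v \right)} = v + u \left(-3 + u\right)$ ($j{\left(u,v \right)} = v + \left(-3 + u\right) u = v + u \left(-3 + u\right)$)
$j{\left(F{\left(5,3 \right)},C{\left(-3 \right)} \right)} W{\left(f{\left(-5,-1 \right)} \right)} = \left(-3 - 4 \left(-3 - 4\right)\right) 2^{2} = \left(-3 - -28\right) 4 = \left(-3 + 28\right) 4 = 25 \cdot 4 = 100$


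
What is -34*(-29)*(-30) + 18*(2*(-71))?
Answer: -32136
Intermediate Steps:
-34*(-29)*(-30) + 18*(2*(-71)) = 986*(-30) + 18*(-142) = -29580 - 2556 = -32136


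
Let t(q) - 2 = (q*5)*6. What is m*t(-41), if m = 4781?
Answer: -5871068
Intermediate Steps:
t(q) = 2 + 30*q (t(q) = 2 + (q*5)*6 = 2 + (5*q)*6 = 2 + 30*q)
m*t(-41) = 4781*(2 + 30*(-41)) = 4781*(2 - 1230) = 4781*(-1228) = -5871068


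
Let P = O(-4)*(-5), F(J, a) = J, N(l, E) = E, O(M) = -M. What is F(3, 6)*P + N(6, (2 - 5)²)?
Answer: -51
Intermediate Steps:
P = -20 (P = -1*(-4)*(-5) = 4*(-5) = -20)
F(3, 6)*P + N(6, (2 - 5)²) = 3*(-20) + (2 - 5)² = -60 + (-3)² = -60 + 9 = -51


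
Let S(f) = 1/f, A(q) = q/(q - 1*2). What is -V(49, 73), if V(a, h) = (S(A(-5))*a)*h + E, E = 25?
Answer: -25164/5 ≈ -5032.8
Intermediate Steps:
A(q) = q/(-2 + q) (A(q) = q/(q - 2) = q/(-2 + q))
V(a, h) = 25 + 7*a*h/5 (V(a, h) = (a/((-5/(-2 - 5))))*h + 25 = (a/((-5/(-7))))*h + 25 = (a/((-5*(-1/7))))*h + 25 = (a/(5/7))*h + 25 = (7*a/5)*h + 25 = 7*a*h/5 + 25 = 25 + 7*a*h/5)
-V(49, 73) = -(25 + (7/5)*49*73) = -(25 + 25039/5) = -1*25164/5 = -25164/5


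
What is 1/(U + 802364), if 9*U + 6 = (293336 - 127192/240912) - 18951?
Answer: 271026/225724138771 ≈ 1.2007e-6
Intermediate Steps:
U = 8262633307/271026 (U = -⅔ + ((293336 - 127192/240912) - 18951)/9 = -⅔ + ((293336 - 127192*1/240912) - 18951)/9 = -⅔ + ((293336 - 15899/30114) - 18951)/9 = -⅔ + (8833504405/30114 - 18951)/9 = -⅔ + (⅑)*(8262813991/30114) = -⅔ + 8262813991/271026 = 8262633307/271026 ≈ 30487.)
1/(U + 802364) = 1/(8262633307/271026 + 802364) = 1/(225724138771/271026) = 271026/225724138771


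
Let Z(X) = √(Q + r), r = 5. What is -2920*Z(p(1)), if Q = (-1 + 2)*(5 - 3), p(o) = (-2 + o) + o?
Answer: -2920*√7 ≈ -7725.6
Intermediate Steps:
p(o) = -2 + 2*o
Q = 2 (Q = 1*2 = 2)
Z(X) = √7 (Z(X) = √(2 + 5) = √7)
-2920*Z(p(1)) = -2920*√7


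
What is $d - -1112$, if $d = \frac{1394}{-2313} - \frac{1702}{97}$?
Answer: $\frac{245417488}{224361} \approx 1093.9$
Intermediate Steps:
$d = - \frac{4071944}{224361}$ ($d = 1394 \left(- \frac{1}{2313}\right) - \frac{1702}{97} = - \frac{1394}{2313} - \frac{1702}{97} = - \frac{4071944}{224361} \approx -18.149$)
$d - -1112 = - \frac{4071944}{224361} - -1112 = - \frac{4071944}{224361} + 1112 = \frac{245417488}{224361}$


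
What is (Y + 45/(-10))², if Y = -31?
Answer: 5041/4 ≈ 1260.3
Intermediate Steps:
(Y + 45/(-10))² = (-31 + 45/(-10))² = (-31 + 45*(-⅒))² = (-31 - 9/2)² = (-71/2)² = 5041/4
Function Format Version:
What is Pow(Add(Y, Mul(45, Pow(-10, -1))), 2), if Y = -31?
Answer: Rational(5041, 4) ≈ 1260.3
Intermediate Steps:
Pow(Add(Y, Mul(45, Pow(-10, -1))), 2) = Pow(Add(-31, Mul(45, Pow(-10, -1))), 2) = Pow(Add(-31, Mul(45, Rational(-1, 10))), 2) = Pow(Add(-31, Rational(-9, 2)), 2) = Pow(Rational(-71, 2), 2) = Rational(5041, 4)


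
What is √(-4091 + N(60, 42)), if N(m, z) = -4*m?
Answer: I*√4331 ≈ 65.81*I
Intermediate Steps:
√(-4091 + N(60, 42)) = √(-4091 - 4*60) = √(-4091 - 240) = √(-4331) = I*√4331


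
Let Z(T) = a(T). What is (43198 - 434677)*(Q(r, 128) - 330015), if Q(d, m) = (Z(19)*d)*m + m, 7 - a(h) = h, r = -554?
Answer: -203982873303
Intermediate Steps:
a(h) = 7 - h
Z(T) = 7 - T
Q(d, m) = m - 12*d*m (Q(d, m) = ((7 - 1*19)*d)*m + m = ((7 - 19)*d)*m + m = (-12*d)*m + m = -12*d*m + m = m - 12*d*m)
(43198 - 434677)*(Q(r, 128) - 330015) = (43198 - 434677)*(128*(1 - 12*(-554)) - 330015) = -391479*(128*(1 + 6648) - 330015) = -391479*(128*6649 - 330015) = -391479*(851072 - 330015) = -391479*521057 = -203982873303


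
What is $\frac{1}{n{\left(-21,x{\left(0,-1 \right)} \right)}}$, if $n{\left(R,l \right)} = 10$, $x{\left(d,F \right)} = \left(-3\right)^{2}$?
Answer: $\frac{1}{10} \approx 0.1$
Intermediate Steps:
$x{\left(d,F \right)} = 9$
$\frac{1}{n{\left(-21,x{\left(0,-1 \right)} \right)}} = \frac{1}{10}$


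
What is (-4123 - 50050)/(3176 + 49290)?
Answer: -54173/52466 ≈ -1.0325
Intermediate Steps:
(-4123 - 50050)/(3176 + 49290) = -54173/52466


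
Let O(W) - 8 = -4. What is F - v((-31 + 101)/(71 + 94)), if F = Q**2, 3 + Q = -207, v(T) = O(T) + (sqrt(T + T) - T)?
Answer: 1455182/33 - 2*sqrt(231)/33 ≈ 44096.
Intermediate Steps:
O(W) = 4 (O(W) = 8 - 4 = 4)
v(T) = 4 - T + sqrt(2)*sqrt(T) (v(T) = 4 + (sqrt(T + T) - T) = 4 + (sqrt(2*T) - T) = 4 + (sqrt(2)*sqrt(T) - T) = 4 + (-T + sqrt(2)*sqrt(T)) = 4 - T + sqrt(2)*sqrt(T))
Q = -210 (Q = -3 - 207 = -210)
F = 44100 (F = (-210)**2 = 44100)
F - v((-31 + 101)/(71 + 94)) = 44100 - (4 - (-31 + 101)/(71 + 94) + sqrt(2)*sqrt((-31 + 101)/(71 + 94))) = 44100 - (4 - 70/165 + sqrt(2)*sqrt(70/165)) = 44100 - (4 - 70/165 + sqrt(2)*sqrt(70*(1/165))) = 44100 - (4 - 1*14/33 + sqrt(2)*sqrt(14/33)) = 44100 - (4 - 14/33 + sqrt(2)*(sqrt(462)/33)) = 44100 - (4 - 14/33 + 2*sqrt(231)/33) = 44100 - (118/33 + 2*sqrt(231)/33) = 44100 + (-118/33 - 2*sqrt(231)/33) = 1455182/33 - 2*sqrt(231)/33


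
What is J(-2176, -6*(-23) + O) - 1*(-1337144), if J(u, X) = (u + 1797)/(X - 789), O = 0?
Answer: 870481123/651 ≈ 1.3371e+6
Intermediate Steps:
J(u, X) = (1797 + u)/(-789 + X)
J(-2176, -6*(-23) + O) - 1*(-1337144) = (1797 - 2176)/(-789 + (-6*(-23) + 0)) - 1*(-1337144) = -379/(-789 + (138 + 0)) + 1337144 = -379/(-789 + 138) + 1337144 = -379/(-651) + 1337144 = -1/651*(-379) + 1337144 = 379/651 + 1337144 = 870481123/651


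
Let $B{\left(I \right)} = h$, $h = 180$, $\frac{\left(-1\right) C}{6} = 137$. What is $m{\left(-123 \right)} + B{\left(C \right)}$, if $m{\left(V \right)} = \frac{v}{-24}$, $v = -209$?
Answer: $\frac{4529}{24} \approx 188.71$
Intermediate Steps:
$C = -822$ ($C = \left(-6\right) 137 = -822$)
$m{\left(V \right)} = \frac{209}{24}$ ($m{\left(V \right)} = - \frac{209}{-24} = \left(-209\right) \left(- \frac{1}{24}\right) = \frac{209}{24}$)
$B{\left(I \right)} = 180$
$m{\left(-123 \right)} + B{\left(C \right)} = \frac{209}{24} + 180 = \frac{4529}{24}$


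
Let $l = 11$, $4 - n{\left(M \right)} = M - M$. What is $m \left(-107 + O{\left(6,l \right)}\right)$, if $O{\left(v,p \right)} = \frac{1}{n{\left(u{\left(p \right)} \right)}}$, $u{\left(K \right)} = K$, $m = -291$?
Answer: $\frac{124257}{4} \approx 31064.0$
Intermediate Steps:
$n{\left(M \right)} = 4$ ($n{\left(M \right)} = 4 - \left(M - M\right) = 4 - 0 = 4 + 0 = 4$)
$O{\left(v,p \right)} = \frac{1}{4}$
$m \left(-107 + O{\left(6,l \right)}\right) = - 291 \left(-107 + \frac{1}{4}\right) = \left(-291\right) \left(- \frac{427}{4}\right) = \frac{124257}{4}$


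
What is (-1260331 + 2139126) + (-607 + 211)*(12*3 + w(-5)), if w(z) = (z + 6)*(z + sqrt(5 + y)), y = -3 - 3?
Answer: 866519 - 396*I ≈ 8.6652e+5 - 396.0*I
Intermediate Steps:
y = -6
w(z) = (6 + z)*(I + z) (w(z) = (z + 6)*(z + sqrt(5 - 6)) = (6 + z)*(z + sqrt(-1)) = (6 + z)*(z + I) = (6 + z)*(I + z))
(-1260331 + 2139126) + (-607 + 211)*(12*3 + w(-5)) = (-1260331 + 2139126) + (-607 + 211)*(12*3 + ((-5)**2 + 6*I - 5*(6 + I))) = 878795 - 396*(36 + (25 + 6*I + (-30 - 5*I))) = 878795 - 396*(36 + (-5 + I)) = 878795 - 396*(31 + I) = 878795 + (-12276 - 396*I) = 866519 - 396*I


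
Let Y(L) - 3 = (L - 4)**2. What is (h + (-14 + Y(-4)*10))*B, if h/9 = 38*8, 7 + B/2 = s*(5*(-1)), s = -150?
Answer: 5040512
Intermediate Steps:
B = 1486 (B = -14 + 2*(-750*(-1)) = -14 + 2*(-150*(-5)) = -14 + 2*750 = -14 + 1500 = 1486)
Y(L) = 3 + (-4 + L)**2 (Y(L) = 3 + (L - 4)**2 = 3 + (-4 + L)**2)
h = 2736 (h = 9*(38*8) = 9*304 = 2736)
(h + (-14 + Y(-4)*10))*B = (2736 + (-14 + (3 + (-4 - 4)**2)*10))*1486 = (2736 + (-14 + (3 + (-8)**2)*10))*1486 = (2736 + (-14 + (3 + 64)*10))*1486 = (2736 + (-14 + 67*10))*1486 = (2736 + (-14 + 670))*1486 = (2736 + 656)*1486 = 3392*1486 = 5040512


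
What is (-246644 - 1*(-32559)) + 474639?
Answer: 260554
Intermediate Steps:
(-246644 - 1*(-32559)) + 474639 = (-246644 + 32559) + 474639 = -214085 + 474639 = 260554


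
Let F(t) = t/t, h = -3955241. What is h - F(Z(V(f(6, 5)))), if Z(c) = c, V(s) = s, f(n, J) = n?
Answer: -3955242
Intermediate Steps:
F(t) = 1
h - F(Z(V(f(6, 5)))) = -3955241 - 1*1 = -3955241 - 1 = -3955242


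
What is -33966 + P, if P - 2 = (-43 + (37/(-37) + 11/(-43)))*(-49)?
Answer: -1367205/43 ≈ -31795.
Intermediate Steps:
P = 93333/43 (P = 2 + (-43 + (37/(-37) + 11/(-43)))*(-49) = 2 + (-43 + (37*(-1/37) + 11*(-1/43)))*(-49) = 2 + (-43 + (-1 - 11/43))*(-49) = 2 + (-43 - 54/43)*(-49) = 2 - 1903/43*(-49) = 2 + 93247/43 = 93333/43 ≈ 2170.5)
-33966 + P = -33966 + 93333/43 = -1367205/43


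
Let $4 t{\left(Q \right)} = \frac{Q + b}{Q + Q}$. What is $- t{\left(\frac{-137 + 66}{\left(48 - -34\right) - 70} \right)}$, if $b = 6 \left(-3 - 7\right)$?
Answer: $- \frac{791}{568} \approx -1.3926$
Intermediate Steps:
$b = -60$ ($b = 6 \left(-10\right) = -60$)
$t{\left(Q \right)} = \frac{-60 + Q}{8 Q}$ ($t{\left(Q \right)} = \frac{\left(Q - 60\right) \frac{1}{Q + Q}}{4} = \frac{\left(-60 + Q\right) \frac{1}{2 Q}}{4} = \frac{\frac{1}{2} \frac{1}{Q} \left(-60 + Q\right)}{4} = \frac{-60 + Q}{8 Q}$)
$- t{\left(\frac{-137 + 66}{\left(48 - -34\right) - 70} \right)} = - \frac{-60 + \frac{-137 + 66}{\left(48 - -34\right) - 70}}{8 \frac{-137 + 66}{\left(48 - -34\right) - 70}} = - \frac{-60 - \frac{71}{\left(48 + 34\right) - 70}}{8 \left(- \frac{71}{\left(48 + 34\right) - 70}\right)} = - \frac{-60 - \frac{71}{82 - 70}}{8 \left(- \frac{71}{82 - 70}\right)} = - \frac{-60 - \frac{71}{12}}{8 \left(- \frac{71}{12}\right)} = - \frac{\left(-12\right) \left(-791\right)}{8 \cdot 71 \cdot 12} = \left(-1\right) \frac{791}{568} = - \frac{791}{568}$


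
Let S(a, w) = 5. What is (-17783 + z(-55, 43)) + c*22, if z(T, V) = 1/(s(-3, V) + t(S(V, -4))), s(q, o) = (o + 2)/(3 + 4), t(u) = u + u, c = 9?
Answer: -2022268/115 ≈ -17585.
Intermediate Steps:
t(u) = 2*u
s(q, o) = 2/7 + o/7 (s(q, o) = (2 + o)/7 = (2 + o)*(⅐) = 2/7 + o/7)
z(T, V) = 1/(72/7 + V/7) (z(T, V) = 1/((2/7 + V/7) + 2*5) = 1/((2/7 + V/7) + 10) = 1/(72/7 + V/7))
(-17783 + z(-55, 43)) + c*22 = (-17783 + 7/(72 + 43)) + 9*22 = (-17783 + 7/115) + 198 = -2045038/115 + 198 = -2022268/115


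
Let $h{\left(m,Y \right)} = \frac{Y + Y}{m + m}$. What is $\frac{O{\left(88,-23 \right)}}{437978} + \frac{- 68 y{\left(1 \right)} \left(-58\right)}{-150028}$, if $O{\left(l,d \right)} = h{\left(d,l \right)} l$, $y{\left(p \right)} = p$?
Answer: $- \frac{5111459646}{188913269729} \approx -0.027057$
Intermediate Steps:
$h{\left(m,Y \right)} = \frac{Y}{m}$ ($h{\left(m,Y \right)} = \frac{2 Y}{2 m} = 2 Y \frac{1}{2 m} = \frac{Y}{m}$)
$O{\left(l,d \right)} = \frac{l^{2}}{d}$ ($O{\left(l,d \right)} = \frac{l}{d} l = \frac{l^{2}}{d}$)
$\frac{O{\left(88,-23 \right)}}{437978} + \frac{- 68 y{\left(1 \right)} \left(-58\right)}{-150028} = \frac{\frac{1}{-23} \cdot 88^{2}}{437978} + \frac{\left(-68\right) 1 \left(-58\right)}{-150028} = \left(- \frac{1}{23}\right) 7744 \cdot \frac{1}{437978} + \left(-68\right) \left(-58\right) \left(- \frac{1}{150028}\right) = \left(- \frac{7744}{23}\right) \frac{1}{437978} + 3944 \left(- \frac{1}{150028}\right) = - \frac{3872}{5036747} - \frac{986}{37507} = - \frac{5111459646}{188913269729}$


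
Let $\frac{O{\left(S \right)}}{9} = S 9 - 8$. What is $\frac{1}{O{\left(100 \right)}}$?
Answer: $\frac{1}{8028} \approx 0.00012456$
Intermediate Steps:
$O{\left(S \right)} = -72 + 81 S$ ($O{\left(S \right)} = 9 \left(S 9 - 8\right) = 9 \left(9 S - 8\right) = 9 \left(-8 + 9 S\right) = -72 + 81 S$)
$\frac{1}{O{\left(100 \right)}} = \frac{1}{-72 + 81 \cdot 100} = \frac{1}{-72 + 8100} = \frac{1}{8028}$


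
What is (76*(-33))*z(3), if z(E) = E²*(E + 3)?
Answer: -135432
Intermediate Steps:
z(E) = E²*(3 + E)
(76*(-33))*z(3) = (76*(-33))*(3²*(3 + 3)) = -22572*6 = -2508*54 = -135432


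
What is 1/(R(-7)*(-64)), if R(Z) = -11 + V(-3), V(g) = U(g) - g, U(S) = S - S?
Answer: 1/512 ≈ 0.0019531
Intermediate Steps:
U(S) = 0
V(g) = -g (V(g) = 0 - g = -g)
R(Z) = -8 (R(Z) = -11 - 1*(-3) = -11 + 3 = -8)
1/(R(-7)*(-64)) = 1/(-8*(-64)) = 1/512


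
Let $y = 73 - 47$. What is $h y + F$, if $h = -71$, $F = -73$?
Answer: $-1919$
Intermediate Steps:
$y = 26$ ($y = 73 - 47 = 26$)
$h y + F = \left(-71\right) 26 - 73 = -1846 - 73 = -1919$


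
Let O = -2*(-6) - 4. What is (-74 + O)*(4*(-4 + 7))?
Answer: -792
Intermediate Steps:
O = 8 (O = 12 - 4 = 8)
(-74 + O)*(4*(-4 + 7)) = (-74 + 8)*(4*(-4 + 7)) = -264*3 = -66*12 = -792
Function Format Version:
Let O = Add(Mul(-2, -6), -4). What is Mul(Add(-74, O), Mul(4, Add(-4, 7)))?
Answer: -792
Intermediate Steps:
O = 8 (O = Add(12, -4) = 8)
Mul(Add(-74, O), Mul(4, Add(-4, 7))) = Mul(Add(-74, 8), Mul(4, Add(-4, 7))) = Mul(-66, Mul(4, 3)) = Mul(-66, 12) = -792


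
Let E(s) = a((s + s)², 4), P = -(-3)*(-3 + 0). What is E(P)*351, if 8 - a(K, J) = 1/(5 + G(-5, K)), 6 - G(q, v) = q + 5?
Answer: 30537/11 ≈ 2776.1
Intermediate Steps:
G(q, v) = 1 - q (G(q, v) = 6 - (q + 5) = 6 - (5 + q) = 6 + (-5 - q) = 1 - q)
P = -9 (P = -(-3)*(-3) = -1*9 = -9)
a(K, J) = 87/11 (a(K, J) = 8 - 1/(5 + (1 - 1*(-5))) = 8 - 1/(5 + (1 + 5)) = 8 - 1/(5 + 6) = 8 - 1/11 = 87/11)
E(s) = 87/11
E(P)*351 = (87/11)*351 = 30537/11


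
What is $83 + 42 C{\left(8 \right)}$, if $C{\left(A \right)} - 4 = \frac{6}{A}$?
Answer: $\frac{565}{2} \approx 282.5$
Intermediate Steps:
$C{\left(A \right)} = 4 + \frac{6}{A}$
$83 + 42 C{\left(8 \right)} = 83 + 42 \left(4 + \frac{6}{8}\right) = 83 + 42 \left(4 + 6 \cdot \frac{1}{8}\right) = 83 + 42 \left(4 + \frac{3}{4}\right) = 83 + 42 \cdot \frac{19}{4} = 83 + \frac{399}{2} = \frac{565}{2}$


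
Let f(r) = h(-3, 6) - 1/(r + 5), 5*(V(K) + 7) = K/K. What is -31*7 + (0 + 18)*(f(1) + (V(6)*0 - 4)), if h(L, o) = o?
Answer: -184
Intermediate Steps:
V(K) = -34/5 (V(K) = -7 + (K/K)/5 = -7 + (1/5)*1 = -7 + 1/5 = -34/5)
f(r) = 6 - 1/(5 + r) (f(r) = 6 - 1/(r + 5) = 6 - 1/(5 + r))
-31*7 + (0 + 18)*(f(1) + (V(6)*0 - 4)) = -31*7 + (0 + 18)*((29 + 6*1)/(5 + 1) + (-34/5*0 - 4)) = -217 + 18*((29 + 6)/6 + (0 - 4)) = -217 + 18*((1/6)*35 - 4) = -217 + 18*(35/6 - 4) = -217 + 18*(11/6) = -217 + 33 = -184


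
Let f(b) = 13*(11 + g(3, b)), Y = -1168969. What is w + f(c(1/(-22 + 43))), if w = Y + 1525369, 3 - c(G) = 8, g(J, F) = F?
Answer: 356478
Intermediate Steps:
c(G) = -5 (c(G) = 3 - 1*8 = 3 - 8 = -5)
w = 356400 (w = -1168969 + 1525369 = 356400)
f(b) = 143 + 13*b (f(b) = 13*(11 + b) = 143 + 13*b)
w + f(c(1/(-22 + 43))) = 356400 + (143 + 13*(-5)) = 356400 + (143 - 65) = 356400 + 78 = 356478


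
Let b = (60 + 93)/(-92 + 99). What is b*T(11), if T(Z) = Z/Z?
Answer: 153/7 ≈ 21.857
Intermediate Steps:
T(Z) = 1
b = 153/7 ≈ 21.857
b*T(11) = (153/7)*1 = 153/7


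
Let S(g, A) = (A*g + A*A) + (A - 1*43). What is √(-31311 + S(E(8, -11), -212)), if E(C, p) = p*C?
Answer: √32034 ≈ 178.98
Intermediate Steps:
E(C, p) = C*p
S(g, A) = -43 + A + A² + A*g (S(g, A) = (A*g + A²) + (A - 43) = (A² + A*g) + (-43 + A) = -43 + A + A² + A*g)
√(-31311 + S(E(8, -11), -212)) = √(-31311 + (-43 - 212 + (-212)² - 1696*(-11))) = √(-31311 + (-43 - 212 + 44944 - 212*(-88))) = √(-31311 + (-43 - 212 + 44944 + 18656)) = √(-31311 + 63345) = √32034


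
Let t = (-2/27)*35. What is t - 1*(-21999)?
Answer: 593903/27 ≈ 21996.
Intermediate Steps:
t = -70/27 (t = ((1/27)*(-2))*35 = -2/27*35 = -70/27 ≈ -2.5926)
t - 1*(-21999) = -70/27 - 1*(-21999) = -70/27 + 21999 = 593903/27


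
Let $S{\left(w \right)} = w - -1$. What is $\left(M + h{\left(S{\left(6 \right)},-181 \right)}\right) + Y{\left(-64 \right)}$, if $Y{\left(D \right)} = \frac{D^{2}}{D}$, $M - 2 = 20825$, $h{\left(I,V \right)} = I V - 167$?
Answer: $19329$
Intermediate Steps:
$S{\left(w \right)} = 1 + w$ ($S{\left(w \right)} = w + 1 = 1 + w$)
$h{\left(I,V \right)} = -167 + I V$
$M = 20827$ ($M = 2 + 20825 = 20827$)
$Y{\left(D \right)} = D$
$\left(M + h{\left(S{\left(6 \right)},-181 \right)}\right) + Y{\left(-64 \right)} = \left(20827 + \left(-167 + \left(1 + 6\right) \left(-181\right)\right)\right) - 64 = \left(20827 + \left(-167 + 7 \left(-181\right)\right)\right) - 64 = \left(20827 - 1434\right) - 64 = 19393 - 64 = 19329$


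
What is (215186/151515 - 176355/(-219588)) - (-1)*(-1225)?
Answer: -13560950062769/11090291940 ≈ -1222.8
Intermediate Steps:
(215186/151515 - 176355/(-219588)) - (-1)*(-1225) = (215186*(1/151515) - 176355*(-1/219588)) - 1*1225 = (215186/151515 + 58785/73196) - 1225 = 24657563731/11090291940 - 1225 = -13560950062769/11090291940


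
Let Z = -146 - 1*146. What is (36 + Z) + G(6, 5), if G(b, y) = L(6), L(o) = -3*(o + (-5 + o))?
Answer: -277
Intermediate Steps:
Z = -292 (Z = -146 - 146 = -292)
L(o) = 15 - 6*o (L(o) = -3*(-5 + 2*o) = 15 - 6*o)
G(b, y) = -21 (G(b, y) = 15 - 6*6 = 15 - 36 = -21)
(36 + Z) + G(6, 5) = (36 - 292) - 21 = -256 - 21 = -277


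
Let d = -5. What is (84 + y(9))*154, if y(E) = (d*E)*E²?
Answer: -548394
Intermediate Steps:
y(E) = -5*E³ (y(E) = (-5*E)*E² = -5*E³)
(84 + y(9))*154 = (84 - 5*9³)*154 = (84 - 5*729)*154 = (84 - 3645)*154 = -3561*154 = -548394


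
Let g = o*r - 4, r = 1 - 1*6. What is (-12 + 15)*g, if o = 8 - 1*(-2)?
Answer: -162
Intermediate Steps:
o = 10 (o = 8 + 2 = 10)
r = -5 (r = 1 - 6 = -5)
g = -54 (g = 10*(-5) - 4 = -50 - 4 = -54)
(-12 + 15)*g = (-12 + 15)*(-54) = 3*(-54) = -162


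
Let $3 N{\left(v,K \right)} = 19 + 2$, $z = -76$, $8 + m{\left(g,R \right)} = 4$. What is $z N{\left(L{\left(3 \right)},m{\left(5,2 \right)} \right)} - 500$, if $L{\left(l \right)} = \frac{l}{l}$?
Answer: $-1032$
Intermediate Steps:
$m{\left(g,R \right)} = -4$ ($m{\left(g,R \right)} = -8 + 4 = -4$)
$L{\left(l \right)} = 1$
$N{\left(v,K \right)} = 7$ ($N{\left(v,K \right)} = \frac{19 + 2}{3} = \frac{1}{3} \cdot 21 = 7$)
$z N{\left(L{\left(3 \right)},m{\left(5,2 \right)} \right)} - 500 = \left(-76\right) 7 - 500 = -532 - 500 = -1032$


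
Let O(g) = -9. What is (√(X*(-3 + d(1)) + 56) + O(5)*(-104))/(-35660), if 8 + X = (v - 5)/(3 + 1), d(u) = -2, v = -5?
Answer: -234/8915 - √434/71320 ≈ -0.026540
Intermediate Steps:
X = -21/2 (X = -8 + (-5 - 5)/(3 + 1) = -8 - 10/4 = -8 - 10*¼ = -8 - 5/2 = -21/2 ≈ -10.500)
(√(X*(-3 + d(1)) + 56) + O(5)*(-104))/(-35660) = (√(-21*(-3 - 2)/2 + 56) - 9*(-104))/(-35660) = (√(-21/2*(-5) + 56) + 936)*(-1/35660) = (√(105/2 + 56) + 936)*(-1/35660) = (√(217/2) + 936)*(-1/35660) = (√434/2 + 936)*(-1/35660) = (936 + √434/2)*(-1/35660) = -234/8915 - √434/71320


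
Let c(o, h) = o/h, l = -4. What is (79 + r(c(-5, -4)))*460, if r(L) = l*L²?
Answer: 33465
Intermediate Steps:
r(L) = -4*L²
(79 + r(c(-5, -4)))*460 = (79 - 4*(-5/(-4))²)*460 = (79 - 4*(-5*(-¼))²)*460 = (79 - 4*(5/4)²)*460 = (79 - 4*25/16)*460 = (79 - 25/4)*460 = (291/4)*460 = 33465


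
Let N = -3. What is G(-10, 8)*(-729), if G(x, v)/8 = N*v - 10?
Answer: 198288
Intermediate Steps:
G(x, v) = -80 - 24*v (G(x, v) = 8*(-3*v - 10) = 8*(-10 - 3*v) = -80 - 24*v)
G(-10, 8)*(-729) = (-80 - 24*8)*(-729) = (-80 - 192)*(-729) = -272*(-729) = 198288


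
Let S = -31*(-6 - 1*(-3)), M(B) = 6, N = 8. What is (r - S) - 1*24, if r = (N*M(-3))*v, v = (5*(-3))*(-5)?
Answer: 3483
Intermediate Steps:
v = 75 (v = -15*(-5) = 75)
r = 3600 (r = (8*6)*75 = 48*75 = 3600)
S = 93 (S = -31*(-6 + 3) = -31*(-3) = 93)
(r - S) - 1*24 = (3600 - 1*93) - 1*24 = (3600 - 93) - 24 = 3507 - 24 = 3483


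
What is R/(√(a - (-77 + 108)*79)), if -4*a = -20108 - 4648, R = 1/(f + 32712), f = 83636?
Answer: √935/217570760 ≈ 1.4054e-7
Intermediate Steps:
R = 1/116348 (R = 1/(83636 + 32712) = 1/116348 ≈ 8.5949e-6)
a = 6189 (a = -(-20108 - 4648)/4 = -¼*(-24756) = 6189)
R/(√(a - (-77 + 108)*79)) = 1/(116348*(√(6189 - (-77 + 108)*79))) = 1/(116348*(√(6189 - 31*79))) = 1/(116348*(√(6189 - 1*2449))) = 1/(116348*(√(6189 - 2449))) = 1/(116348*(√3740)) = 1/(116348*((2*√935))) = (√935/1870)/116348 = √935/217570760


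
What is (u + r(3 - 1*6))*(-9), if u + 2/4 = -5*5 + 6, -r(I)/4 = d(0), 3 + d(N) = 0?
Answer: 135/2 ≈ 67.500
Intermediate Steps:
d(N) = -3 (d(N) = -3 + 0 = -3)
r(I) = 12 (r(I) = -4*(-3) = 12)
u = -39/2 (u = -1/2 + (-5*5 + 6) = -1/2 + (-25 + 6) = -1/2 - 19 = -39/2 ≈ -19.500)
(u + r(3 - 1*6))*(-9) = (-39/2 + 12)*(-9) = -15/2*(-9) = 135/2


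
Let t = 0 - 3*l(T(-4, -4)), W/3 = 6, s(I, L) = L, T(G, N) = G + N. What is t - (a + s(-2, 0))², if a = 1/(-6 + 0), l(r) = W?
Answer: -1945/36 ≈ -54.028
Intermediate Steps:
W = 18 (W = 3*6 = 18)
l(r) = 18
a = -⅙ (a = 1/(-6) = -⅙ ≈ -0.16667)
t = -54 (t = 0 - 3*18 = 0 - 54 = -54)
t - (a + s(-2, 0))² = -54 - (-⅙ + 0)² = -54 - (-⅙)² = -54 - 1*1/36 = -54 - 1/36 = -1945/36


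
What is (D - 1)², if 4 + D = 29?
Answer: 576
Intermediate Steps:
D = 25 (D = -4 + 29 = 25)
(D - 1)² = (25 - 1)² = 24² = 576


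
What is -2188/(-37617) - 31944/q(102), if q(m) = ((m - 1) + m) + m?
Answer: -1200970108/11473185 ≈ -104.68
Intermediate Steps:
q(m) = -1 + 3*m (q(m) = ((-1 + m) + m) + m = (-1 + 2*m) + m = -1 + 3*m)
-2188/(-37617) - 31944/q(102) = -2188/(-37617) - 31944/(-1 + 3*102) = -2188*(-1/37617) - 31944/(-1 + 306) = 2188/37617 - 31944/305 = -1200970108/11473185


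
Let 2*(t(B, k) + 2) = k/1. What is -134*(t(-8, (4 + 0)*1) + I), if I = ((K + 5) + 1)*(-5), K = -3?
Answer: 2010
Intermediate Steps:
I = -15 (I = ((-3 + 5) + 1)*(-5) = (2 + 1)*(-5) = 3*(-5) = -15)
t(B, k) = -2 + k/2 (t(B, k) = -2 + (k/1)/2 = -2 + (k*1)/2 = -2 + k/2)
-134*(t(-8, (4 + 0)*1) + I) = -134*((-2 + ((4 + 0)*1)/2) - 15) = -134*((-2 + (4*1)/2) - 15) = -134*((-2 + (½)*4) - 15) = -134*((-2 + 2) - 15) = -134*(0 - 15) = -134*(-15) = 2010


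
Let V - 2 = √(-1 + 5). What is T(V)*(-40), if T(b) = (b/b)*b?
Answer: -160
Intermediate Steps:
V = 4 (V = 2 + √(-1 + 5) = 2 + √4 = 2 + 2 = 4)
T(b) = b (T(b) = 1*b = b)
T(V)*(-40) = 4*(-40) = -160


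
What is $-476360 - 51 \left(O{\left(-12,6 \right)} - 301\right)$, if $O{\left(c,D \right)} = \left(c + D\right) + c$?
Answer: $-460091$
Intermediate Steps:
$O{\left(c,D \right)} = D + 2 c$ ($O{\left(c,D \right)} = \left(D + c\right) + c = D + 2 c$)
$-476360 - 51 \left(O{\left(-12,6 \right)} - 301\right) = -476360 - 51 \left(\left(6 + 2 \left(-12\right)\right) - 301\right) = -476360 - 51 \left(\left(6 - 24\right) - 301\right) = -476360 - 51 \left(-18 - 301\right) = -476360 - 51 \left(-319\right) = -476360 - -16269 = -476360 + 16269 = -460091$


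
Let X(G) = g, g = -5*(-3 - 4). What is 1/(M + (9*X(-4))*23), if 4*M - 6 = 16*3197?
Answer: 2/40069 ≈ 4.9914e-5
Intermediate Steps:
M = 25579/2 (M = 3/2 + (16*3197)/4 = 3/2 + (¼)*51152 = 3/2 + 12788 = 25579/2 ≈ 12790.)
g = 35 (g = -5*(-7) = 35)
X(G) = 35
1/(M + (9*X(-4))*23) = 1/(25579/2 + (9*35)*23) = 1/(25579/2 + 315*23) = 1/(25579/2 + 7245) = 1/(40069/2) = 2/40069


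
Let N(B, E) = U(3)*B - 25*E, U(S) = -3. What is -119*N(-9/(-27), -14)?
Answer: -41531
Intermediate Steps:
N(B, E) = -25*E - 3*B (N(B, E) = -3*B - 25*E = -25*E - 3*B)
-119*N(-9/(-27), -14) = -119*(-25*(-14) - (-27)/(-27)) = -119*(350 - (-27)*(-1)/27) = -119*(350 - 3*⅓) = -119*(350 - 1) = -119*349 = -41531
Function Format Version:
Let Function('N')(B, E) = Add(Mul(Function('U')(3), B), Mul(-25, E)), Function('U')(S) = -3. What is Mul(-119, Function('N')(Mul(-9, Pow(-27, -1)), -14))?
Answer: -41531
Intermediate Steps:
Function('N')(B, E) = Add(Mul(-25, E), Mul(-3, B)) (Function('N')(B, E) = Add(Mul(-3, B), Mul(-25, E)) = Add(Mul(-25, E), Mul(-3, B)))
Mul(-119, Function('N')(Mul(-9, Pow(-27, -1)), -14)) = Mul(-119, Add(Mul(-25, -14), Mul(-3, Mul(-9, Pow(-27, -1))))) = Mul(-119, Add(350, Mul(-3, Mul(-9, Rational(-1, 27))))) = Mul(-119, Add(350, Mul(-3, Rational(1, 3)))) = Mul(-119, Add(350, -1)) = Mul(-119, 349) = -41531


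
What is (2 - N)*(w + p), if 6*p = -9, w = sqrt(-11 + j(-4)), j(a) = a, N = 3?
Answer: 3/2 - I*sqrt(15) ≈ 1.5 - 3.873*I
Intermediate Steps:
w = I*sqrt(15) (w = sqrt(-11 - 4) = sqrt(-15) = I*sqrt(15) ≈ 3.873*I)
p = -3/2 (p = (1/6)*(-9) = -3/2 ≈ -1.5000)
(2 - N)*(w + p) = (2 - 1*3)*(I*sqrt(15) - 3/2) = (2 - 3)*(-3/2 + I*sqrt(15)) = -(-3/2 + I*sqrt(15)) = 3/2 - I*sqrt(15)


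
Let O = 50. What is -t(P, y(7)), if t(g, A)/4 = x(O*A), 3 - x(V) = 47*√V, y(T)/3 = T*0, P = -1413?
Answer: -12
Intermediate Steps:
y(T) = 0 (y(T) = 3*(T*0) = 3*0 = 0)
x(V) = 3 - 47*√V
t(g, A) = 12 - 940*√2*√A (t(g, A) = 4*(3 - 47*5*√2*√A) = 4*(3 - 235*√2*√A) = 12 - 940*√2*√A)
-t(P, y(7)) = -(12 - 940*√2*√0) = -(12 - 940*√2*0) = -(12 + 0) = -1*12 = -12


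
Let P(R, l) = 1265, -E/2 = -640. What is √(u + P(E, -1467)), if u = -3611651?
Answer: 3*I*√401154 ≈ 1900.1*I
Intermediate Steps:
E = 1280 (E = -2*(-640) = 1280)
√(u + P(E, -1467)) = √(-3611651 + 1265) = √(-3610386) = 3*I*√401154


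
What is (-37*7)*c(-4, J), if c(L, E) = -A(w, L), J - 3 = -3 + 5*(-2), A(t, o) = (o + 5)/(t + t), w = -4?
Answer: -259/8 ≈ -32.375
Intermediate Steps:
A(t, o) = (5 + o)/(2*t) (A(t, o) = (5 + o)/((2*t)) = (5 + o)*(1/(2*t)) = (5 + o)/(2*t))
J = -10 (J = 3 + (-3 + 5*(-2)) = 3 + (-3 - 10) = 3 - 13 = -10)
c(L, E) = 5/8 + L/8 (c(L, E) = -(5 + L)/(2*(-4)) = -(-1)*(5 + L)/(2*4) = -(-5/8 - L/8) = 5/8 + L/8)
(-37*7)*c(-4, J) = (-37*7)*(5/8 + (⅛)*(-4)) = -259*(5/8 - ½) = -259*⅛ = -259/8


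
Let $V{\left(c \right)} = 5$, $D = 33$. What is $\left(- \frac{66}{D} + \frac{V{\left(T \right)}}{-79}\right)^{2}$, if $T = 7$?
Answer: $\frac{26569}{6241} \approx 4.2572$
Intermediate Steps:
$\left(- \frac{66}{D} + \frac{V{\left(T \right)}}{-79}\right)^{2} = \left(- \frac{66}{33} + \frac{5}{-79}\right)^{2} = \left(\left(-66\right) \frac{1}{33} + 5 \left(- \frac{1}{79}\right)\right)^{2} = \left(-2 - \frac{5}{79}\right)^{2} = \left(- \frac{163}{79}\right)^{2} = \frac{26569}{6241}$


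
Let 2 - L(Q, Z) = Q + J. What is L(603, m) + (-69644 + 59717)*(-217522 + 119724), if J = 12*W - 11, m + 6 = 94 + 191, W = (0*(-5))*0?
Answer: 970840156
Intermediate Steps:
W = 0 (W = 0*0 = 0)
m = 279 (m = -6 + (94 + 191) = -6 + 285 = 279)
J = -11 (J = 12*0 - 11 = 0 - 11 = -11)
L(Q, Z) = 13 - Q (L(Q, Z) = 2 - (Q - 11) = 2 - (-11 + Q) = 2 + (11 - Q) = 13 - Q)
L(603, m) + (-69644 + 59717)*(-217522 + 119724) = (13 - 1*603) + (-69644 + 59717)*(-217522 + 119724) = (13 - 603) - 9927*(-97798) = -590 + 970840746 = 970840156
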